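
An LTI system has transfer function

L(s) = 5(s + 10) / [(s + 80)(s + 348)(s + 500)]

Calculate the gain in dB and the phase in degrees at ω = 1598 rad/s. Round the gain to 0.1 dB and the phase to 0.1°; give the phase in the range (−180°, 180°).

At s = jω = j1598:
zero (s+10): 10 + j1598 → |·| = √(10²+1598²) = √2553704 ≈ 1598, ∠ = arctan(1598/10) ≈ 89.64°
pole (s+80): 80 + j1598 → |·| = √(80²+1598²) = √2560004 ≈ 1600, ∠ = arctan(1598/80) ≈ 87.13°
pole (s+348): 348 + j1598 → |·| = √(348²+1598²) = √2674708 ≈ 1635.5, ∠ = arctan(1598/348) ≈ 77.71°
pole (s+500): 500 + j1598 → |·| = √(500²+1598²) = √2803604 ≈ 1674.4, ∠ = arctan(1598/500) ≈ 72.63°
|L| = 5 · 1598 / 4.3816e+09 ≈ 1.8235e-06
Gain = 20 log₁₀(1.8235e-06) ≈ -114.78 dB
∠L = 89.64° − 237.47° = -147.83°

-114.8 dB, -147.8°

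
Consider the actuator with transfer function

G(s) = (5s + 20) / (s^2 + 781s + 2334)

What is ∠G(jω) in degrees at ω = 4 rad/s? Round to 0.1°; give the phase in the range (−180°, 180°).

-8.4°

Substitute s = j4:
Numerator: 5(j4) + 20 = 20 + j20
Denominator: (j4)^2 + 781(j4) + 2334 = 2318 + j3124
|N| = √(20² + 20²) ≈ 28.284, ∠N ≈ 45.00°
|D| = √(2318² + 3124²) ≈ 3890.1, ∠D ≈ 53.42°
∠G = 45.00° − 53.42° = -8.42°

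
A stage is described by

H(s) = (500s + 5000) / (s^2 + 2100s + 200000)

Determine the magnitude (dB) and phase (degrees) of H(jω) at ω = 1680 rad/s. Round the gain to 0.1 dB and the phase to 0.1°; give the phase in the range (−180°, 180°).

Substitute s = j1680:
Numerator: 500(j1680) + 5000 = 5000 + j840000
Denominator: (j1680)^2 + 2100(j1680) + 200000 = -2622400 + j3528000
|N| = √(5000² + 840000²) ≈ 8.4001e+05, ∠N ≈ 89.66°
|D| = √(2622400² + 3528000²) ≈ 4.3959e+06, ∠D ≈ 126.62°
|H| = 8.4001e+05 / 4.3959e+06 ≈ 0.19109
Gain = 20 log₁₀(0.19109) ≈ -14.38 dB
∠H = 89.66° − 126.62° = -36.96°

-14.4 dB, -37.0°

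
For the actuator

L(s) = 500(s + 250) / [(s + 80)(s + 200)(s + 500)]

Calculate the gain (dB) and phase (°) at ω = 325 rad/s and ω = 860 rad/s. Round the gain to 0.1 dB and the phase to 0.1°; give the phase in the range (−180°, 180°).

ω = 325: -51.4 dB, -115.2°; ω = 860: -64.6 dB, -147.6°

At s = jω = j325:
zero (s+250): 250 + j325 → |·| = √(250²+325²) = √168125 ≈ 410.03, ∠ = arctan(325/250) ≈ 52.43°
pole (s+80): 80 + j325 → |·| = √(80²+325²) = √112025 ≈ 334.7, ∠ = arctan(325/80) ≈ 76.17°
pole (s+200): 200 + j325 → |·| = √(200²+325²) = √145625 ≈ 381.61, ∠ = arctan(325/200) ≈ 58.39°
pole (s+500): 500 + j325 → |·| = √(500²+325²) = √355625 ≈ 596.34, ∠ = arctan(325/500) ≈ 33.02°
|L| = 500 · 410.03 / 7.6167e+07 ≈ 0.0026917
Gain = 20 log₁₀(0.0026917) ≈ -51.40 dB
∠L = 52.43° − 167.58° = -115.15°

At s = jω = j860:
zero (s+250): 250 + j860 → |·| = √(250²+860²) = √802100 ≈ 895.6, ∠ = arctan(860/250) ≈ 73.79°
pole (s+80): 80 + j860 → |·| = √(80²+860²) = √746000 ≈ 863.71, ∠ = arctan(860/80) ≈ 84.69°
pole (s+200): 200 + j860 → |·| = √(200²+860²) = √779600 ≈ 882.95, ∠ = arctan(860/200) ≈ 76.91°
pole (s+500): 500 + j860 → |·| = √(500²+860²) = √989600 ≈ 994.79, ∠ = arctan(860/500) ≈ 59.83°
|L| = 500 · 895.6 / 7.5864e+08 ≈ 0.00059027
Gain = 20 log₁₀(0.00059027) ≈ -64.58 dB
∠L = 73.79° − 221.43° = -147.64°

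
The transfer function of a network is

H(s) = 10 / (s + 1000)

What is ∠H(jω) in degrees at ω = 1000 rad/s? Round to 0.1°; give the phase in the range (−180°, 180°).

At s = jω = j1000:
pole (s+1000): 1000 + j1000 → |·| = √(1000²+1000²) = √2000000 ≈ 1414.2, ∠ = arctan(1000/1000) ≈ 45.00°
∠H = 0.00° − 45.00° = -45.00°

-45.0°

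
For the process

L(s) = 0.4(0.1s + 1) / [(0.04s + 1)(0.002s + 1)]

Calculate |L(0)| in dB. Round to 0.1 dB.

-8.0 dB

L(0) = 0.4 · 1 / 1 = 0.4
20 log₁₀(0.4) ≈ -7.96 dB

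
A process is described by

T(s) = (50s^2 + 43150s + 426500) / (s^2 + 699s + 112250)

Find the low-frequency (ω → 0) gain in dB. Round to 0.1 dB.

T(0) = 426500 / 112250 ≈ 3.7996
20 log₁₀(3.7996) ≈ 11.59 dB

11.6 dB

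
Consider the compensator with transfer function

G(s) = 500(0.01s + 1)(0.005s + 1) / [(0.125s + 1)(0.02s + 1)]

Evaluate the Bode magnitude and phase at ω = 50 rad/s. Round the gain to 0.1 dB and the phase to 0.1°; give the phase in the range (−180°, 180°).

At ω = 50 rad/s:
zero (1 + j50·0.01) = 1 + j0.5 → |·| ≈ 1.118, ∠ ≈ 26.57°
zero (1 + j50·0.005) = 1 + j0.25 → |·| ≈ 1.0308, ∠ ≈ 14.04°
pole (1 + j50·0.125) = 1 + j6.25 → |·| ≈ 6.3295, ∠ ≈ 80.91°
pole (1 + j50·0.02) = 1 + j1 → |·| ≈ 1.4142, ∠ ≈ 45.00°
|G| = 500 · 1.118 · 1.0308 / (6.3295 · 1.4142) ≈ 64.373
Gain = 20 log₁₀(64.373) ≈ 36.17 dB
∠G = (26.57° + 14.04°) − (80.91° + 45.00°) = -85.30°

36.2 dB, -85.3°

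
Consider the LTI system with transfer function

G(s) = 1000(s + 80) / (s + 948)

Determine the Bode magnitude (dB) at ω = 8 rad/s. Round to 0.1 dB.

38.6 dB

At s = jω = j8:
zero (s+80): 80 + j8 → |·| = √(80²+8²) = √6464 ≈ 80.399, ∠ = arctan(8/80) ≈ 5.71°
pole (s+948): 948 + j8 → |·| = √(948²+8²) = √898768 ≈ 948.03, ∠ = arctan(8/948) ≈ 0.48°
|G| = 1000 · 80.399 / 948.03 ≈ 84.806
Gain = 20 log₁₀(84.806) ≈ 38.57 dB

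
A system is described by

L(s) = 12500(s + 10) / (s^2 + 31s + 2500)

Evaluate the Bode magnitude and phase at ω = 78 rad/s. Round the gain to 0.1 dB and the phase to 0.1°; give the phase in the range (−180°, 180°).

47.1 dB, -63.3°

At s = jω = j78:
zero (s+10): 10 + j78 → |·| = √(10²+78²) = √6184 ≈ 78.638, ∠ = arctan(78/10) ≈ 82.69°
quadratic: (j78)² + 31·j78 + 2500 = -3584 + j2418 → |·| ≈ 4323.4, ∠ ≈ 145.99°
|L| = 12500 · 78.638 / 4323.4 ≈ 227.36
Gain = 20 log₁₀(227.36) ≈ 47.13 dB
∠L = 82.69° − 145.99° = -63.30°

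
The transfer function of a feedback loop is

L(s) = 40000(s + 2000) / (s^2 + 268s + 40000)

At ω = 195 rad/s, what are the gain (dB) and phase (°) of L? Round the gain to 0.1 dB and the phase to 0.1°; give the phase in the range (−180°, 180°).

At s = jω = j195:
zero (s+2000): 2000 + j195 → |·| = √(2000²+195²) = √4038025 ≈ 2009.5, ∠ = arctan(195/2000) ≈ 5.57°
quadratic: (j195)² + 268·j195 + 40000 = 1975 + j52260 → |·| ≈ 52297, ∠ ≈ 87.84°
|L| = 40000 · 2009.5 / 52297 ≈ 1537
Gain = 20 log₁₀(1537) ≈ 63.73 dB
∠L = 5.57° − 87.84° = -82.27°

63.7 dB, -82.3°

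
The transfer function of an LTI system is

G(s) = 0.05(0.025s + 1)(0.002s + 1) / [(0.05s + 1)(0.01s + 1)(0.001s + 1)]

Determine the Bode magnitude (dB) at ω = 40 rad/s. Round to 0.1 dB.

At ω = 40 rad/s:
zero (1 + j40·0.025) = 1 + j1 → |·| ≈ 1.4142, ∠ ≈ 45.00°
zero (1 + j40·0.002) = 1 + j0.08 → |·| ≈ 1.0032, ∠ ≈ 4.57°
pole (1 + j40·0.05) = 1 + j2 → |·| ≈ 2.2361, ∠ ≈ 63.43°
pole (1 + j40·0.01) = 1 + j0.4 → |·| ≈ 1.077, ∠ ≈ 21.80°
pole (1 + j40·0.001) = 1 + j0.04 → |·| ≈ 1.0008, ∠ ≈ 2.29°
|G| = 0.05 · 1.4142 · 1.0032 / (2.2361 · 1.077 · 1.0008) ≈ 0.029432
Gain = 20 log₁₀(0.029432) ≈ -30.62 dB

-30.6 dB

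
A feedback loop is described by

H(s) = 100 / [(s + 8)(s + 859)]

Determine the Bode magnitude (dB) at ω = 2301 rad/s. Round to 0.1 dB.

-95.0 dB

At s = jω = j2301:
pole (s+8): 8 + j2301 → |·| = √(8²+2301²) = √5294665 ≈ 2301, ∠ = arctan(2301/8) ≈ 89.80°
pole (s+859): 859 + j2301 → |·| = √(859²+2301²) = √6032482 ≈ 2456.1, ∠ = arctan(2301/859) ≈ 69.53°
|H| = 100 / 5.6515e+06 ≈ 1.7694e-05
Gain = 20 log₁₀(1.7694e-05) ≈ -95.04 dB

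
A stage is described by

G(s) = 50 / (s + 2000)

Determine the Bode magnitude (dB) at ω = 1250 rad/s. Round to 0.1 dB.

-33.5 dB

At s = jω = j1250:
pole (s+2000): 2000 + j1250 → |·| = √(2000²+1250²) = √5562500 ≈ 2358.5, ∠ = arctan(1250/2000) ≈ 32.01°
|G| = 50 / 2358.5 ≈ 0.0212
Gain = 20 log₁₀(0.0212) ≈ -33.47 dB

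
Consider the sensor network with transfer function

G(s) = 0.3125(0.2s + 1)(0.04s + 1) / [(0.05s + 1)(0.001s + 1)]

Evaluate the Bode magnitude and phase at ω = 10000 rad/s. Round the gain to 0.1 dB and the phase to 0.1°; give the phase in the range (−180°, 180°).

33.9 dB, 5.7°

At ω = 10000 rad/s:
zero (1 + j10000·0.2) = 1 + j2000 → |·| ≈ 2000, ∠ ≈ 89.97°
zero (1 + j10000·0.04) = 1 + j400 → |·| ≈ 400, ∠ ≈ 89.86°
pole (1 + j10000·0.05) = 1 + j500 → |·| ≈ 500, ∠ ≈ 89.89°
pole (1 + j10000·0.001) = 1 + j10 → |·| ≈ 10.05, ∠ ≈ 84.29°
|G| = 0.3125 · 2000 · 400 / (500 · 10.05) ≈ 49.751
Gain = 20 log₁₀(49.751) ≈ 33.94 dB
∠G = (89.97° + 89.86°) − (89.89° + 84.29°) = 5.65°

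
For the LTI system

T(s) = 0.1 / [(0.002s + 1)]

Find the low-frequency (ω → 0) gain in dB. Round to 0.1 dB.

-20.0 dB

T(0) = 0.1 · 1 / 1 = 0.1
20 log₁₀(0.1) ≈ -20.00 dB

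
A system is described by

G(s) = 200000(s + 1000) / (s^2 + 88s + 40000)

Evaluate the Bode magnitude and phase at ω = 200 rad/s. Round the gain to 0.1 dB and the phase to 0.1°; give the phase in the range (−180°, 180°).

At s = jω = j200:
zero (s+1000): 1000 + j200 → |·| = √(1000²+200²) = √1040000 ≈ 1019.8, ∠ = arctan(200/1000) ≈ 11.31°
quadratic: (j200)² + 88·j200 + 40000 = 0 + j17600 → |·| ≈ 17600, ∠ ≈ 90.00°
|G| = 200000 · 1019.8 / 17600 ≈ 11589
Gain = 20 log₁₀(11589) ≈ 81.28 dB
∠G = 11.31° − 90.00° = -78.69°

81.3 dB, -78.7°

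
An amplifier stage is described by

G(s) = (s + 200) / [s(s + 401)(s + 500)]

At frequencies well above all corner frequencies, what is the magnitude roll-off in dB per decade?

-40 dB/decade

Each pole contributes −20 dB/decade at high frequency; each zero contributes +20 dB/decade.
Net: 1 zero(s) − 3 pole(s) → -40 dB/decade.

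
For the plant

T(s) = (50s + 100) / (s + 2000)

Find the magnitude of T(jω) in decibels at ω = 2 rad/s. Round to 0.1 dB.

Substitute s = j2:
Numerator: 50(j2) + 100 = 100 + j100
Denominator: (j2) + 2000 = 2000 + j2
|N| = √(100² + 100²) ≈ 141.42, ∠N ≈ 45.00°
|D| = √(2000² + 2²) ≈ 2000, ∠D ≈ 0.06°
|T| = 141.42 / 2000 ≈ 0.07071
Gain = 20 log₁₀(0.07071) ≈ -23.01 dB

-23.0 dB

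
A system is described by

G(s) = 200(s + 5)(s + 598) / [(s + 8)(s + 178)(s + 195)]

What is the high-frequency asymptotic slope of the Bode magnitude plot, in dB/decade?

Each pole contributes −20 dB/decade at high frequency; each zero contributes +20 dB/decade.
Net: 2 zero(s) − 3 pole(s) → -20 dB/decade.

-20 dB/decade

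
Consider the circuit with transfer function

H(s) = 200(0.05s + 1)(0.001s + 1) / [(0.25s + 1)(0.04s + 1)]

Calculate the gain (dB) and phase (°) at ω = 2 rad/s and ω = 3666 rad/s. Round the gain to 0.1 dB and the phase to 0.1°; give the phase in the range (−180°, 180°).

ω = 2: 45.1 dB, -25.3°; ω = 3666: 0.3 dB, -15.1°

At ω = 2 rad/s:
zero (1 + j2·0.05) = 1 + j0.1 → |·| ≈ 1.005, ∠ ≈ 5.71°
zero (1 + j2·0.001) = 1 + j0.002 → |·| ≈ 1, ∠ ≈ 0.11°
pole (1 + j2·0.25) = 1 + j0.5 → |·| ≈ 1.118, ∠ ≈ 26.57°
pole (1 + j2·0.04) = 1 + j0.08 → |·| ≈ 1.0032, ∠ ≈ 4.57°
|H| = 200 · 1.005 · 1 / (1.118 · 1.0032) ≈ 179.21
Gain = 20 log₁₀(179.21) ≈ 45.07 dB
∠H = (5.71° + 0.11°) − (26.57° + 4.57°) = -25.32°

At ω = 3666 rad/s:
zero (1 + j3666·0.05) = 1 + j183.3 → |·| ≈ 183.3, ∠ ≈ 89.69°
zero (1 + j3666·0.001) = 1 + j3.666 → |·| ≈ 3.7999, ∠ ≈ 74.74°
pole (1 + j3666·0.25) = 1 + j916.5 → |·| ≈ 916.5, ∠ ≈ 89.94°
pole (1 + j3666·0.04) = 1 + j146.64 → |·| ≈ 146.64, ∠ ≈ 89.61°
|H| = 200 · 183.3 · 3.7999 / (916.5 · 146.64) ≈ 1.0365
Gain = 20 log₁₀(1.0365) ≈ 0.31 dB
∠H = (89.69° + 74.74°) − (89.94° + 89.61°) = -15.12°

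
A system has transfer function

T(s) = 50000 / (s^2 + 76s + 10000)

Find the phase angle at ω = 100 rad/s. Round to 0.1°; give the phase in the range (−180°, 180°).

At s = jω = j100:
quadratic: (j100)² + 76·j100 + 10000 = 0 + j7600 → |·| ≈ 7600, ∠ ≈ 90.00°
∠T = 0.00° − 90.00° = -90.00°

-90.0°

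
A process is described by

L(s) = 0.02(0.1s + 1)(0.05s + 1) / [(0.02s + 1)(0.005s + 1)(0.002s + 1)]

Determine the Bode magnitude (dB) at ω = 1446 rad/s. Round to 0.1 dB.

-9.8 dB

At ω = 1446 rad/s:
zero (1 + j1446·0.1) = 1 + j144.6 → |·| ≈ 144.6, ∠ ≈ 89.60°
zero (1 + j1446·0.05) = 1 + j72.3 → |·| ≈ 72.307, ∠ ≈ 89.21°
pole (1 + j1446·0.02) = 1 + j28.92 → |·| ≈ 28.937, ∠ ≈ 88.02°
pole (1 + j1446·0.005) = 1 + j7.23 → |·| ≈ 7.2988, ∠ ≈ 82.13°
pole (1 + j1446·0.002) = 1 + j2.892 → |·| ≈ 3.06, ∠ ≈ 70.93°
|L| = 0.02 · 144.6 · 72.307 / (28.937 · 7.2988 · 3.06) ≈ 0.32356
Gain = 20 log₁₀(0.32356) ≈ -9.80 dB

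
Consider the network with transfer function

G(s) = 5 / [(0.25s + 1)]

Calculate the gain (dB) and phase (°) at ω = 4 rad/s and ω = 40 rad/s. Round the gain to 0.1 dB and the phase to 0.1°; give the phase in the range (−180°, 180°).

At ω = 4 rad/s:
pole (1 + j4·0.25) = 1 + j1 → |·| ≈ 1.4142, ∠ ≈ 45.00°
|G| = 5 · 1 / (1.4142) ≈ 3.5356
Gain = 20 log₁₀(3.5356) ≈ 10.97 dB
∠G = (0°) − (45.00°) = -45.00°

At ω = 40 rad/s:
pole (1 + j40·0.25) = 1 + j10 → |·| ≈ 10.05, ∠ ≈ 84.29°
|G| = 5 · 1 / (10.05) ≈ 0.49751
Gain = 20 log₁₀(0.49751) ≈ -6.06 dB
∠G = (0°) − (84.29°) = -84.29°

ω = 4: 11.0 dB, -45.0°; ω = 40: -6.1 dB, -84.3°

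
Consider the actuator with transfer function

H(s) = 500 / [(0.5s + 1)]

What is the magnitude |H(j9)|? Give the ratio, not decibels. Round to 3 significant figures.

At ω = 9 rad/s:
pole (1 + j9·0.5) = 1 + j4.5 → |·| ≈ 4.6098, ∠ ≈ 77.47°
|H| = 500 · 1 / (4.6098) ≈ 108.46

108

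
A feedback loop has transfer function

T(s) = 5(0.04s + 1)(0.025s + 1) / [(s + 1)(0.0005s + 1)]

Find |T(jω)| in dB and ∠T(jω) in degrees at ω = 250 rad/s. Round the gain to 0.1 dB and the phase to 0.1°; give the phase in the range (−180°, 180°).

At ω = 250 rad/s:
zero (1 + j250·0.04) = 1 + j10 → |·| ≈ 10.05, ∠ ≈ 84.29°
zero (1 + j250·0.025) = 1 + j6.25 → |·| ≈ 6.3295, ∠ ≈ 80.91°
pole (1 + j250·1) = 1 + j250 → |·| ≈ 250, ∠ ≈ 89.77°
pole (1 + j250·0.0005) = 1 + j0.125 → |·| ≈ 1.0078, ∠ ≈ 7.13°
|T| = 5 · 10.05 · 6.3295 / (250 · 1.0078) ≈ 1.2624
Gain = 20 log₁₀(1.2624) ≈ 2.02 dB
∠T = (84.29° + 80.91°) − (89.77° + 7.13°) = 68.30°

2.0 dB, 68.3°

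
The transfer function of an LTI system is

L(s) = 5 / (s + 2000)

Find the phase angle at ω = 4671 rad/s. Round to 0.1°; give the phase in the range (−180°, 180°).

Substitute s = j4671:
Numerator: 5 = 5 + j0
Denominator: (j4671) + 2000 = 2000 + j4671
|N| = √(5² + 0²) ≈ 5, ∠N ≈ 0.00°
|D| = √(2000² + 4671²) ≈ 5081.2, ∠D ≈ 66.82°
∠L = 0.00° − 66.82° = -66.82°

-66.8°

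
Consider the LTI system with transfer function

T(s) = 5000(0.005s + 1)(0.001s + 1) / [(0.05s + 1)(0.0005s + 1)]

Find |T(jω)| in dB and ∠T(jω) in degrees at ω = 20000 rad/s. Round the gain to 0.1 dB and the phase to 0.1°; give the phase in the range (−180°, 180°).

60.0 dB, 2.3°

At ω = 20000 rad/s:
zero (1 + j20000·0.005) = 1 + j100 → |·| ≈ 100, ∠ ≈ 89.43°
zero (1 + j20000·0.001) = 1 + j20 → |·| ≈ 20.025, ∠ ≈ 87.14°
pole (1 + j20000·0.05) = 1 + j1000 → |·| ≈ 1000, ∠ ≈ 89.94°
pole (1 + j20000·0.0005) = 1 + j10 → |·| ≈ 10.05, ∠ ≈ 84.29°
|T| = 5000 · 100 · 20.025 / (1000 · 10.05) ≈ 996.27
Gain = 20 log₁₀(996.27) ≈ 59.97 dB
∠T = (89.43° + 87.14°) − (89.94° + 84.29°) = 2.34°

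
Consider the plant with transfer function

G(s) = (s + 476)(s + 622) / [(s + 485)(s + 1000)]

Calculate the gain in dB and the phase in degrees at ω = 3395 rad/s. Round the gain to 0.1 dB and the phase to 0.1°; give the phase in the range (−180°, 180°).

-0.2 dB, 6.2°

At s = jω = j3395:
zero (s+476): 476 + j3395 → |·| = √(476²+3395²) = √11752601 ≈ 3428.2, ∠ = arctan(3395/476) ≈ 82.02°
zero (s+622): 622 + j3395 → |·| = √(622²+3395²) = √11912909 ≈ 3451.5, ∠ = arctan(3395/622) ≈ 79.62°
pole (s+485): 485 + j3395 → |·| = √(485²+3395²) = √11761250 ≈ 3429.5, ∠ = arctan(3395/485) ≈ 81.87°
pole (s+1000): 1000 + j3395 → |·| = √(1000²+3395²) = √12526025 ≈ 3539.2, ∠ = arctan(3395/1000) ≈ 73.59°
|G| = 1 · 1.1832e+07 / 1.2138e+07 ≈ 0.97479
Gain = 20 log₁₀(0.97479) ≈ -0.22 dB
∠G = 161.64° − 155.46° = 6.18°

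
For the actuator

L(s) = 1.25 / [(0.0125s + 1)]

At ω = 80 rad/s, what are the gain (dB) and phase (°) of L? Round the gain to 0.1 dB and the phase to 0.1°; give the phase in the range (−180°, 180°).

-1.1 dB, -45.0°

At ω = 80 rad/s:
pole (1 + j80·0.0125) = 1 + j1 → |·| ≈ 1.4142, ∠ ≈ 45.00°
|L| = 1.25 · 1 / (1.4142) ≈ 0.88389
Gain = 20 log₁₀(0.88389) ≈ -1.07 dB
∠L = (0°) − (45.00°) = -45.00°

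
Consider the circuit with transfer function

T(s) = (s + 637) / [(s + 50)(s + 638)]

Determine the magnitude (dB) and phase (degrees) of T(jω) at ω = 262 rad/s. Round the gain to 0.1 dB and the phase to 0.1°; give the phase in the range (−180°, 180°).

At s = jω = j262:
zero (s+637): 637 + j262 → |·| = √(637²+262²) = √474413 ≈ 688.78, ∠ = arctan(262/637) ≈ 22.36°
pole (s+50): 50 + j262 → |·| = √(50²+262²) = √71144 ≈ 266.73, ∠ = arctan(262/50) ≈ 79.20°
pole (s+638): 638 + j262 → |·| = √(638²+262²) = √475688 ≈ 689.7, ∠ = arctan(262/638) ≈ 22.33°
|T| = 1 · 688.78 / 1.8396e+05 ≈ 0.0037442
Gain = 20 log₁₀(0.0037442) ≈ -48.53 dB
∠T = 22.36° − 101.53° = -79.17°

-48.5 dB, -79.2°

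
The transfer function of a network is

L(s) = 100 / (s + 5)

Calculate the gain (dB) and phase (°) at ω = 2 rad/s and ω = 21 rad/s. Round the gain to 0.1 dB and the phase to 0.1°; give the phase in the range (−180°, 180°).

Substitute s = j2:
Numerator: 100 = 100 + j0
Denominator: (j2) + 5 = 5 + j2
|N| = √(100² + 0²) ≈ 100, ∠N ≈ 0.00°
|D| = √(5² + 2²) ≈ 5.3852, ∠D ≈ 21.80°
|L| = 100 / 5.3852 ≈ 18.569
Gain = 20 log₁₀(18.569) ≈ 25.38 dB
∠L = 0.00° − 21.80° = -21.80°

Substitute s = j21:
Numerator: 100 = 100 + j0
Denominator: (j21) + 5 = 5 + j21
|N| = √(100² + 0²) ≈ 100, ∠N ≈ 0.00°
|D| = √(5² + 21²) ≈ 21.587, ∠D ≈ 76.61°
|L| = 100 / 21.587 ≈ 4.6324
Gain = 20 log₁₀(4.6324) ≈ 13.32 dB
∠L = 0.00° − 76.61° = -76.61°

ω = 2: 25.4 dB, -21.8°; ω = 21: 13.3 dB, -76.6°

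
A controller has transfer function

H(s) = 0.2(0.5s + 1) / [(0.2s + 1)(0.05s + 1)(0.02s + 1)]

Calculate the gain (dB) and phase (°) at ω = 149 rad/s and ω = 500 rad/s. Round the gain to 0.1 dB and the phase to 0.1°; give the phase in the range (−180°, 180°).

At ω = 149 rad/s:
zero (1 + j149·0.5) = 1 + j74.5 → |·| ≈ 74.507, ∠ ≈ 89.23°
pole (1 + j149·0.2) = 1 + j29.8 → |·| ≈ 29.817, ∠ ≈ 88.08°
pole (1 + j149·0.05) = 1 + j7.45 → |·| ≈ 7.5168, ∠ ≈ 82.35°
pole (1 + j149·0.02) = 1 + j2.98 → |·| ≈ 3.1433, ∠ ≈ 71.45°
|H| = 0.2 · 74.507 / (29.817 · 7.5168 · 3.1433) ≈ 0.021152
Gain = 20 log₁₀(0.021152) ≈ -33.49 dB
∠H = (89.23°) − (88.08° + 82.35° + 71.45°) = -152.65°

At ω = 500 rad/s:
zero (1 + j500·0.5) = 1 + j250 → |·| ≈ 250, ∠ ≈ 89.77°
pole (1 + j500·0.2) = 1 + j100 → |·| ≈ 100, ∠ ≈ 89.43°
pole (1 + j500·0.05) = 1 + j25 → |·| ≈ 25.02, ∠ ≈ 87.71°
pole (1 + j500·0.02) = 1 + j10 → |·| ≈ 10.05, ∠ ≈ 84.29°
|H| = 0.2 · 250 / (100 · 25.02 · 10.05) ≈ 0.0019885
Gain = 20 log₁₀(0.0019885) ≈ -54.03 dB
∠H = (89.77°) − (89.43° + 87.71° + 84.29°) = -171.66°

ω = 149: -33.5 dB, -152.7°; ω = 500: -54.0 dB, -171.7°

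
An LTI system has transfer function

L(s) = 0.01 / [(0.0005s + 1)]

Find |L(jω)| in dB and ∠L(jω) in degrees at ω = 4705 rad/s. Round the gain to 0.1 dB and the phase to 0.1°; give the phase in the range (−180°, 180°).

-48.2 dB, -67.0°

At ω = 4705 rad/s:
pole (1 + j4705·0.0005) = 1 + j2.3525 → |·| ≈ 2.5562, ∠ ≈ 66.97°
|L| = 0.01 · 1 / (2.5562) ≈ 0.0039121
Gain = 20 log₁₀(0.0039121) ≈ -48.15 dB
∠L = (0°) − (66.97°) = -66.97°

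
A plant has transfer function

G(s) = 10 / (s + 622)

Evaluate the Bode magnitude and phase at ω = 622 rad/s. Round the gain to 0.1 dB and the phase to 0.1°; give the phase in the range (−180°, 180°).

Substitute s = j622:
Numerator: 10 = 10 + j0
Denominator: (j622) + 622 = 622 + j622
|N| = √(10² + 0²) ≈ 10, ∠N ≈ 0.00°
|D| = √(622² + 622²) ≈ 879.64, ∠D ≈ 45.00°
|G| = 10 / 879.64 ≈ 0.011368
Gain = 20 log₁₀(0.011368) ≈ -38.89 dB
∠G = 0.00° − 45.00° = -45.00°

-38.9 dB, -45.0°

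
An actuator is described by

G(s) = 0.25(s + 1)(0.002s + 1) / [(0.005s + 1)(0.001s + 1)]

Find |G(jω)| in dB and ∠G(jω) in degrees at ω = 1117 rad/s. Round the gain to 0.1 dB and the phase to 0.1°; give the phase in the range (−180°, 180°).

38.1 dB, 27.8°

At ω = 1117 rad/s:
zero (1 + j1117·1) = 1 + j1117 → |·| ≈ 1117, ∠ ≈ 89.95°
zero (1 + j1117·0.002) = 1 + j2.234 → |·| ≈ 2.4476, ∠ ≈ 65.89°
pole (1 + j1117·0.005) = 1 + j5.585 → |·| ≈ 5.6738, ∠ ≈ 79.85°
pole (1 + j1117·0.001) = 1 + j1.117 → |·| ≈ 1.4992, ∠ ≈ 48.16°
|G| = 0.25 · 1117 · 2.4476 / (5.6738 · 1.4992) ≈ 80.353
Gain = 20 log₁₀(80.353) ≈ 38.10 dB
∠G = (89.95° + 65.89°) − (79.85° + 48.16°) = 27.83°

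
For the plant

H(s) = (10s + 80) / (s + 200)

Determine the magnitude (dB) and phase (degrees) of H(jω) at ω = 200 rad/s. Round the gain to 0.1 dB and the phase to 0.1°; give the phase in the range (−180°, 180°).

Substitute s = j200:
Numerator: 10(j200) + 80 = 80 + j2000
Denominator: (j200) + 200 = 200 + j200
|N| = √(80² + 2000²) ≈ 2001.6, ∠N ≈ 87.71°
|D| = √(200² + 200²) ≈ 282.84, ∠D ≈ 45.00°
|H| = 2001.6 / 282.84 ≈ 7.0768
Gain = 20 log₁₀(7.0768) ≈ 17.00 dB
∠H = 87.71° − 45.00° = 42.71°

17.0 dB, 42.7°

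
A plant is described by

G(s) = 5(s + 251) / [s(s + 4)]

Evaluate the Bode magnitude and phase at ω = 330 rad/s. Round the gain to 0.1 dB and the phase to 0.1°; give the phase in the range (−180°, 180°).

At s = jω = j330:
zero (s+251): 251 + j330 → |·| = √(251²+330²) = √171901 ≈ 414.61, ∠ = arctan(330/251) ≈ 52.74°
pole (s+4): 4 + j330 → |·| = √(4²+330²) = √108916 ≈ 330.02, ∠ = arctan(330/4) ≈ 89.31°
pole at origin: |s| = 330, ∠ = 90.00° (in denominator)
|G| = 5 · 414.61 / 1.0891e+05 ≈ 0.019035
Gain = 20 log₁₀(0.019035) ≈ -34.41 dB
∠G = 52.74° − 179.31° = -126.57°

-34.4 dB, -126.6°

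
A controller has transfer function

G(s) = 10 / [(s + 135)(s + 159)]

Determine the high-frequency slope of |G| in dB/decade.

-40 dB/decade

Each pole contributes −20 dB/decade at high frequency; each zero contributes +20 dB/decade.
Net: 0 zero(s) − 2 pole(s) → -40 dB/decade.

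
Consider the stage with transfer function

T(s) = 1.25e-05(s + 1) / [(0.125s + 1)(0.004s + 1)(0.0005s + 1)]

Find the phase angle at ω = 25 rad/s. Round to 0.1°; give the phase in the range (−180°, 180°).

9.0°

At ω = 25 rad/s:
zero (1 + j25·1) = 1 + j25 → |·| ≈ 25.02, ∠ ≈ 87.71°
pole (1 + j25·0.125) = 1 + j3.125 → |·| ≈ 3.2811, ∠ ≈ 72.26°
pole (1 + j25·0.004) = 1 + j0.1 → |·| ≈ 1.005, ∠ ≈ 5.71°
pole (1 + j25·0.0005) = 1 + j0.0125 → |·| ≈ 1.0001, ∠ ≈ 0.72°
∠T = (87.71°) − (72.26° + 5.71° + 0.72°) = 9.02°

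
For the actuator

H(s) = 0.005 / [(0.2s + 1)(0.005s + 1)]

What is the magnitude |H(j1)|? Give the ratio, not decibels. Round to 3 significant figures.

At ω = 1 rad/s:
pole (1 + j1·0.2) = 1 + j0.2 → |·| ≈ 1.0198, ∠ ≈ 11.31°
pole (1 + j1·0.005) = 1 + j0.005 → |·| ≈ 1, ∠ ≈ 0.29°
|H| = 0.005 · 1 / (1.0198 · 1) ≈ 0.0049029

0.00490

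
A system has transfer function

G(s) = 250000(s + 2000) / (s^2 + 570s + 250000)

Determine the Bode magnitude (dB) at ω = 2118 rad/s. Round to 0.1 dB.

At s = jω = j2118:
zero (s+2000): 2000 + j2118 → |·| = √(2000²+2118²) = √8485924 ≈ 2913.1, ∠ = arctan(2118/2000) ≈ 46.64°
quadratic: (j2118)² + 570·j2118 + 250000 = -4235924 + j1207260 → |·| ≈ 4.4046e+06, ∠ ≈ 164.09°
|G| = 250000 · 2913.1 / 4.4046e+06 ≈ 165.34
Gain = 20 log₁₀(165.34) ≈ 44.37 dB

44.4 dB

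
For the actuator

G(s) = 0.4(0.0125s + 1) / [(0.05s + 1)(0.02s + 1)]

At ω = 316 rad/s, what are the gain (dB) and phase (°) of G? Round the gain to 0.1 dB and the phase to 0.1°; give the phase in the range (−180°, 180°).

At ω = 316 rad/s:
zero (1 + j316·0.0125) = 1 + j3.95 → |·| ≈ 4.0746, ∠ ≈ 75.79°
pole (1 + j316·0.05) = 1 + j15.8 → |·| ≈ 15.832, ∠ ≈ 86.38°
pole (1 + j316·0.02) = 1 + j6.32 → |·| ≈ 6.3986, ∠ ≈ 81.01°
|G| = 0.4 · 4.0746 / (15.832 · 6.3986) ≈ 0.016089
Gain = 20 log₁₀(0.016089) ≈ -35.87 dB
∠G = (75.79°) − (86.38° + 81.01°) = -91.60°

-35.9 dB, -91.6°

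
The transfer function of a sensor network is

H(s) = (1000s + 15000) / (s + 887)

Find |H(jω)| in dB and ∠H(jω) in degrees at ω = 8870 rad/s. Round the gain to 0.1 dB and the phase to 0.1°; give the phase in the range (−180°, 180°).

Substitute s = j8870:
Numerator: 1000(j8870) + 15000 = 15000 + j8870000
Denominator: (j8870) + 887 = 887 + j8870
|N| = √(15000² + 8870000²) ≈ 8.87e+06, ∠N ≈ 89.90°
|D| = √(887² + 8870²) ≈ 8914.2, ∠D ≈ 84.29°
|H| = 8.87e+06 / 8914.2 ≈ 995.04
Gain = 20 log₁₀(995.04) ≈ 59.96 dB
∠H = 89.90° − 84.29° = 5.61°

60.0 dB, 5.6°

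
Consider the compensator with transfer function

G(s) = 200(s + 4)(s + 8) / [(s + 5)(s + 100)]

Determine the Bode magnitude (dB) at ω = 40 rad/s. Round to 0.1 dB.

37.6 dB

At s = jω = j40:
zero (s+4): 4 + j40 → |·| = √(4²+40²) = √1616 ≈ 40.2, ∠ = arctan(40/4) ≈ 84.29°
zero (s+8): 8 + j40 → |·| = √(8²+40²) = √1664 ≈ 40.792, ∠ = arctan(40/8) ≈ 78.69°
pole (s+5): 5 + j40 → |·| = √(5²+40²) = √1625 ≈ 40.311, ∠ = arctan(40/5) ≈ 82.87°
pole (s+100): 100 + j40 → |·| = √(100²+40²) = √11600 ≈ 107.7, ∠ = arctan(40/100) ≈ 21.80°
|G| = 200 · 1639.8 / 4341.5 ≈ 75.541
Gain = 20 log₁₀(75.541) ≈ 37.56 dB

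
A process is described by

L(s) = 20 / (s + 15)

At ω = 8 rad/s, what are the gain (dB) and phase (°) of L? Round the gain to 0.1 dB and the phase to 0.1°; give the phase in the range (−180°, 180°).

At s = jω = j8:
pole (s+15): 15 + j8 → |·| = √(15²+8²) = √289 ≈ 17, ∠ = arctan(8/15) ≈ 28.07°
|L| = 20 / 17 ≈ 1.1765
Gain = 20 log₁₀(1.1765) ≈ 1.41 dB
∠L = 0.00° − 28.07° = -28.07°

1.4 dB, -28.1°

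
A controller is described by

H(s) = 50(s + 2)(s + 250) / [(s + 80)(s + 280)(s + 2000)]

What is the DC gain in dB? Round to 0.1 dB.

-65.1 dB

H(0) = 50·2·250 / (80·280·2000) ≈ 0.00055804
20 log₁₀(0.00055804) ≈ -65.07 dB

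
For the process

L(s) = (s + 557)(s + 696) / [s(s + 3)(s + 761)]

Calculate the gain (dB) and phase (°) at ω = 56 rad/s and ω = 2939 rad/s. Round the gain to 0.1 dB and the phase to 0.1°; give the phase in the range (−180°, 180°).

ω = 56: -15.8 dB, -170.8°; ω = 2939: -69.3 dB, -99.5°

At s = jω = j56:
zero (s+557): 557 + j56 → |·| = √(557²+56²) = √313385 ≈ 559.81, ∠ = arctan(56/557) ≈ 5.74°
zero (s+696): 696 + j56 → |·| = √(696²+56²) = √487552 ≈ 698.25, ∠ = arctan(56/696) ≈ 4.60°
pole (s+3): 3 + j56 → |·| = √(3²+56²) = √3145 ≈ 56.08, ∠ = arctan(56/3) ≈ 86.93°
pole (s+761): 761 + j56 → |·| = √(761²+56²) = √582257 ≈ 763.06, ∠ = arctan(56/761) ≈ 4.21°
pole at origin: |s| = 56, ∠ = 90.00° (in denominator)
|L| = 1 · 3.9089e+05 / 2.3964e+06 ≈ 0.16312
Gain = 20 log₁₀(0.16312) ≈ -15.75 dB
∠L = 10.34° − 181.14° = -170.80°

At s = jω = j2939:
zero (s+557): 557 + j2939 → |·| = √(557²+2939²) = √8947970 ≈ 2991.3, ∠ = arctan(2939/557) ≈ 79.27°
zero (s+696): 696 + j2939 → |·| = √(696²+2939²) = √9122137 ≈ 3020.3, ∠ = arctan(2939/696) ≈ 76.68°
pole (s+3): 3 + j2939 → |·| = √(3²+2939²) = √8637730 ≈ 2939, ∠ = arctan(2939/3) ≈ 89.94°
pole (s+761): 761 + j2939 → |·| = √(761²+2939²) = √9216842 ≈ 3035.9, ∠ = arctan(2939/761) ≈ 75.48°
pole at origin: |s| = 2939, ∠ = 90.00° (in denominator)
|L| = 1 · 9.0346e+06 / 2.6223e+10 ≈ 0.00034453
Gain = 20 log₁₀(0.00034453) ≈ -69.26 dB
∠L = 155.95° − 255.42° = -99.47°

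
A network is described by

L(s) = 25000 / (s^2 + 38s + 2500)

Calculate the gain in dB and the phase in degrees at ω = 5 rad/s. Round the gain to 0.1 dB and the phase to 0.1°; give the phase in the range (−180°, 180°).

20.1 dB, -4.4°

At s = jω = j5:
quadratic: (j5)² + 38·j5 + 2500 = 2475 + j190 → |·| ≈ 2482.3, ∠ ≈ 4.39°
|L| = 25000 / 2482.3 ≈ 10.071
Gain = 20 log₁₀(10.071) ≈ 20.06 dB
∠L = 0.00° − 4.39° = -4.39°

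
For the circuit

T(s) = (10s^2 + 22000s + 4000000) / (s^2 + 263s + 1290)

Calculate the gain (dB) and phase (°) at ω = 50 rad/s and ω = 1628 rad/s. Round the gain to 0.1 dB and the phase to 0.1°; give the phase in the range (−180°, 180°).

Substitute s = j50:
Numerator: 10(j50)^2 + 22000(j50) + 4000000 = 3975000 + j1100000
Denominator: (j50)^2 + 263(j50) + 1290 = -1210 + j13150
|N| = √(3975000² + 1100000²) ≈ 4.1244e+06, ∠N ≈ 15.47°
|D| = √(1210² + 13150²) ≈ 13206, ∠D ≈ 95.26°
|T| = 4.1244e+06 / 13206 ≈ 312.31
Gain = 20 log₁₀(312.31) ≈ 49.89 dB
∠T = 15.47° − 95.26° = -79.79°

Substitute s = j1628:
Numerator: 10(j1628)^2 + 22000(j1628) + 4000000 = -22503840 + j35816000
Denominator: (j1628)^2 + 263(j1628) + 1290 = -2649094 + j428164
|N| = √(22503840² + 35816000²) ≈ 4.2299e+07, ∠N ≈ 122.14°
|D| = √(2649094² + 428164²) ≈ 2.6835e+06, ∠D ≈ 170.82°
|T| = 4.2299e+07 / 2.6835e+06 ≈ 15.763
Gain = 20 log₁₀(15.763) ≈ 23.95 dB
∠T = 122.14° − 170.82° = -48.68°

ω = 50: 49.9 dB, -79.8°; ω = 1628: 24.0 dB, -48.7°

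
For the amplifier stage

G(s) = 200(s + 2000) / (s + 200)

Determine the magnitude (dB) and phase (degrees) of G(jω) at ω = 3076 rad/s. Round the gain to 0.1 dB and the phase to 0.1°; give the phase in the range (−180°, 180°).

47.5 dB, -29.3°

At s = jω = j3076:
zero (s+2000): 2000 + j3076 → |·| = √(2000²+3076²) = √13461776 ≈ 3669, ∠ = arctan(3076/2000) ≈ 56.97°
pole (s+200): 200 + j3076 → |·| = √(200²+3076²) = √9501776 ≈ 3082.5, ∠ = arctan(3076/200) ≈ 86.28°
|G| = 200 · 3669 / 3082.5 ≈ 238.05
Gain = 20 log₁₀(238.05) ≈ 47.53 dB
∠G = 56.97° − 86.28° = -29.31°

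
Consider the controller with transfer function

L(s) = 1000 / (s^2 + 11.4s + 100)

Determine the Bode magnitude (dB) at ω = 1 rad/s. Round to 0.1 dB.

At s = jω = j1:
quadratic: (j1)² + 11.4·j1 + 100 = 99 + j11.4 → |·| ≈ 99.654, ∠ ≈ 6.57°
|L| = 1000 / 99.654 ≈ 10.035
Gain = 20 log₁₀(10.035) ≈ 20.03 dB

20.0 dB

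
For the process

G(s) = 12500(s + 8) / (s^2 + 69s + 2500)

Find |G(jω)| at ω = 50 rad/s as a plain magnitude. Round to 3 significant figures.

At s = jω = j50:
zero (s+8): 8 + j50 → |·| = √(8²+50²) = √2564 ≈ 50.636, ∠ = arctan(50/8) ≈ 80.91°
quadratic: (j50)² + 69·j50 + 2500 = 0 + j3450 → |·| ≈ 3450, ∠ ≈ 90.00°
|G| = 12500 · 50.636 / 3450 ≈ 183.46

183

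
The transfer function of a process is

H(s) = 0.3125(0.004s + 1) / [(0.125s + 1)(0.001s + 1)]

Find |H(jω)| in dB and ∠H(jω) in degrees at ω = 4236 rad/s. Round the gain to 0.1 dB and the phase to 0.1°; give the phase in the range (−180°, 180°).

-52.8 dB, -80.0°

At ω = 4236 rad/s:
zero (1 + j4236·0.004) = 1 + j16.944 → |·| ≈ 16.973, ∠ ≈ 86.62°
pole (1 + j4236·0.125) = 1 + j529.5 → |·| ≈ 529.5, ∠ ≈ 89.89°
pole (1 + j4236·0.001) = 1 + j4.236 → |·| ≈ 4.3524, ∠ ≈ 76.72°
|H| = 0.3125 · 16.973 / (529.5 · 4.3524) ≈ 0.0023015
Gain = 20 log₁₀(0.0023015) ≈ -52.76 dB
∠H = (86.62°) − (89.89° + 76.72°) = -79.99°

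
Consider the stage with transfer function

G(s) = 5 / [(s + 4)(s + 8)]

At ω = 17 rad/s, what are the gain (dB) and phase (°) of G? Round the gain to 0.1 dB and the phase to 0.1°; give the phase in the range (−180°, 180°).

-36.3 dB, -141.6°

At s = jω = j17:
pole (s+4): 4 + j17 → |·| = √(4²+17²) = √305 ≈ 17.464, ∠ = arctan(17/4) ≈ 76.76°
pole (s+8): 8 + j17 → |·| = √(8²+17²) = √353 ≈ 18.788, ∠ = arctan(17/8) ≈ 64.80°
|G| = 5 / 328.11 ≈ 0.015239
Gain = 20 log₁₀(0.015239) ≈ -36.34 dB
∠G = 0.00° − 141.56° = -141.56°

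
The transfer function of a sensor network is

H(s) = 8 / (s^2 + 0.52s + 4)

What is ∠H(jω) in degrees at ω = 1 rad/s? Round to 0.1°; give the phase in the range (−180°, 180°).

At s = jω = j1:
quadratic: (j1)² + 0.52·j1 + 4 = 3 + j0.52 → |·| ≈ 3.0447, ∠ ≈ 9.83°
∠H = 0.00° − 9.83° = -9.83°

-9.8°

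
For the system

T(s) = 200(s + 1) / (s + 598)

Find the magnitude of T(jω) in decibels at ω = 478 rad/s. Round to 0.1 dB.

41.9 dB

At s = jω = j478:
zero (s+1): 1 + j478 → |·| = √(1²+478²) = √228485 ≈ 478, ∠ = arctan(478/1) ≈ 89.88°
pole (s+598): 598 + j478 → |·| = √(598²+478²) = √586088 ≈ 765.56, ∠ = arctan(478/598) ≈ 38.64°
|T| = 200 · 478 / 765.56 ≈ 124.88
Gain = 20 log₁₀(124.88) ≈ 41.93 dB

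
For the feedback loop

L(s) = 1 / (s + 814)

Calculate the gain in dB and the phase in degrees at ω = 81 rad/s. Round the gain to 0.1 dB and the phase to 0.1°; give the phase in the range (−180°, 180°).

Substitute s = j81:
Numerator: 1 = 1 + j0
Denominator: (j81) + 814 = 814 + j81
|N| = √(1² + 0²) ≈ 1, ∠N ≈ 0.00°
|D| = √(814² + 81²) ≈ 818.02, ∠D ≈ 5.68°
|L| = 1 / 818.02 ≈ 0.0012225
Gain = 20 log₁₀(0.0012225) ≈ -58.26 dB
∠L = 0.00° − 5.68° = -5.68°

-58.3 dB, -5.7°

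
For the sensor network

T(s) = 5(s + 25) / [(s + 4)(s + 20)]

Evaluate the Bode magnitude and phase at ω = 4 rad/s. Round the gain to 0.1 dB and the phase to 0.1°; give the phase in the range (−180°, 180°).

0.8 dB, -47.2°

At s = jω = j4:
zero (s+25): 25 + j4 → |·| = √(25²+4²) = √641 ≈ 25.318, ∠ = arctan(4/25) ≈ 9.09°
pole (s+4): 4 + j4 → |·| = √(4²+4²) = √32 ≈ 5.6569, ∠ = arctan(4/4) ≈ 45.00°
pole (s+20): 20 + j4 → |·| = √(20²+4²) = √416 ≈ 20.396, ∠ = arctan(4/20) ≈ 11.31°
|T| = 5 · 25.318 / 115.38 ≈ 1.0972
Gain = 20 log₁₀(1.0972) ≈ 0.81 dB
∠T = 9.09° − 56.31° = -47.22°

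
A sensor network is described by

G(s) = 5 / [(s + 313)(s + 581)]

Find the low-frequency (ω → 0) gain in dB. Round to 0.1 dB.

G(0) = 5 / (313·581) ≈ 2.7495e-05
20 log₁₀(2.7495e-05) ≈ -91.21 dB

-91.2 dB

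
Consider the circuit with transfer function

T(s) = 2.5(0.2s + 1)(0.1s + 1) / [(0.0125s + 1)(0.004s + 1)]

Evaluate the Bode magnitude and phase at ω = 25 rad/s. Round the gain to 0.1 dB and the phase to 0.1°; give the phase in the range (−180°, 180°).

30.3 dB, 123.8°

At ω = 25 rad/s:
zero (1 + j25·0.2) = 1 + j5 → |·| ≈ 5.099, ∠ ≈ 78.69°
zero (1 + j25·0.1) = 1 + j2.5 → |·| ≈ 2.6926, ∠ ≈ 68.20°
pole (1 + j25·0.0125) = 1 + j0.3125 → |·| ≈ 1.0477, ∠ ≈ 17.35°
pole (1 + j25·0.004) = 1 + j0.1 → |·| ≈ 1.005, ∠ ≈ 5.71°
|T| = 2.5 · 5.099 · 2.6926 / (1.0477 · 1.005) ≈ 32.598
Gain = 20 log₁₀(32.598) ≈ 30.26 dB
∠T = (78.69° + 68.20°) − (17.35° + 5.71°) = 123.83°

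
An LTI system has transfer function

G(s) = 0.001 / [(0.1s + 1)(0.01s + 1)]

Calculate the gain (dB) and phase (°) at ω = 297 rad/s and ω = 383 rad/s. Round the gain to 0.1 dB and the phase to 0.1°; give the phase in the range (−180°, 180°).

ω = 297: -99.4 dB, -159.5°; ω = 383: -103.6 dB, -163.9°

At ω = 297 rad/s:
pole (1 + j297·0.1) = 1 + j29.7 → |·| ≈ 29.717, ∠ ≈ 88.07°
pole (1 + j297·0.01) = 1 + j2.97 → |·| ≈ 3.1338, ∠ ≈ 71.39°
|G| = 0.001 · 1 / (29.717 · 3.1338) ≈ 1.0738e-05
Gain = 20 log₁₀(1.0738e-05) ≈ -99.38 dB
∠G = (0°) − (88.07° + 71.39°) = -159.46°

At ω = 383 rad/s:
pole (1 + j383·0.1) = 1 + j38.3 → |·| ≈ 38.313, ∠ ≈ 88.50°
pole (1 + j383·0.01) = 1 + j3.83 → |·| ≈ 3.9584, ∠ ≈ 75.37°
|G| = 0.001 · 1 / (38.313 · 3.9584) ≈ 6.5938e-06
Gain = 20 log₁₀(6.5938e-06) ≈ -103.62 dB
∠G = (0°) − (88.50° + 75.37°) = -163.87°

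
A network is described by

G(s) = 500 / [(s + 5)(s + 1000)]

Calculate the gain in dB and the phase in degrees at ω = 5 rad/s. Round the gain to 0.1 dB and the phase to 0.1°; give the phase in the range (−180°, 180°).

At s = jω = j5:
pole (s+5): 5 + j5 → |·| = √(5²+5²) = √50 ≈ 7.0711, ∠ = arctan(5/5) ≈ 45.00°
pole (s+1000): 1000 + j5 → |·| = √(1000²+5²) = √1000025 ≈ 1000, ∠ = arctan(5/1000) ≈ 0.29°
|G| = 500 / 7071.1 ≈ 0.07071
Gain = 20 log₁₀(0.07071) ≈ -23.01 dB
∠G = 0.00° − 45.29° = -45.29°

-23.0 dB, -45.3°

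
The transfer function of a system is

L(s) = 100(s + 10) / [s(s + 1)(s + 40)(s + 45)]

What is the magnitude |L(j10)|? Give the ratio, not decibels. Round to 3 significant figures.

0.00740

At s = jω = j10:
zero (s+10): 10 + j10 → |·| = √(10²+10²) = √200 ≈ 14.142, ∠ = arctan(10/10) ≈ 45.00°
pole (s+1): 1 + j10 → |·| = √(1²+10²) = √101 ≈ 10.05, ∠ = arctan(10/1) ≈ 84.29°
pole (s+40): 40 + j10 → |·| = √(40²+10²) = √1700 ≈ 41.231, ∠ = arctan(10/40) ≈ 14.04°
pole (s+45): 45 + j10 → |·| = √(45²+10²) = √2125 ≈ 46.098, ∠ = arctan(10/45) ≈ 12.53°
pole at origin: |s| = 10, ∠ = 90.00° (in denominator)
|L| = 100 · 14.142 / 1.9102e+05 ≈ 0.0074034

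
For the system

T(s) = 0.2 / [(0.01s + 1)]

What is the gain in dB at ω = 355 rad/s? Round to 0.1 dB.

-25.3 dB

At ω = 355 rad/s:
pole (1 + j355·0.01) = 1 + j3.55 → |·| ≈ 3.6882, ∠ ≈ 74.27°
|T| = 0.2 · 1 / (3.6882) ≈ 0.054227
Gain = 20 log₁₀(0.054227) ≈ -25.32 dB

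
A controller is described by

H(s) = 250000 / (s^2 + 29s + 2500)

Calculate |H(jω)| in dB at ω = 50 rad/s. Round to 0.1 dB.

44.7 dB

At s = jω = j50:
quadratic: (j50)² + 29·j50 + 2500 = 0 + j1450 → |·| ≈ 1450, ∠ ≈ 90.00°
|H| = 250000 / 1450 ≈ 172.41
Gain = 20 log₁₀(172.41) ≈ 44.73 dB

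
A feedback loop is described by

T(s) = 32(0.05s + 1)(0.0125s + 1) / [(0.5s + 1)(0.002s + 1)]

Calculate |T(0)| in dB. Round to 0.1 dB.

T(0) = 32 · 1 / 1 = 32
20 log₁₀(32) ≈ 30.10 dB

30.1 dB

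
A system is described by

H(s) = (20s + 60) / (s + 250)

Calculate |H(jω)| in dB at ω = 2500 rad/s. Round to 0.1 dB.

Substitute s = j2500:
Numerator: 20(j2500) + 60 = 60 + j50000
Denominator: (j2500) + 250 = 250 + j2500
|N| = √(60² + 50000²) ≈ 50000, ∠N ≈ 89.93°
|D| = √(250² + 2500²) ≈ 2512.5, ∠D ≈ 84.29°
|H| = 50000 / 2512.5 ≈ 19.9
Gain = 20 log₁₀(19.9) ≈ 25.98 dB

26.0 dB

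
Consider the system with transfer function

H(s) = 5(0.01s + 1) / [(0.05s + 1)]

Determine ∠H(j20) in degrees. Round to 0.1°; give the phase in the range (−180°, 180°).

-33.7°

At ω = 20 rad/s:
zero (1 + j20·0.01) = 1 + j0.2 → |·| ≈ 1.0198, ∠ ≈ 11.31°
pole (1 + j20·0.05) = 1 + j1 → |·| ≈ 1.4142, ∠ ≈ 45.00°
∠H = (11.31°) − (45.00°) = -33.69°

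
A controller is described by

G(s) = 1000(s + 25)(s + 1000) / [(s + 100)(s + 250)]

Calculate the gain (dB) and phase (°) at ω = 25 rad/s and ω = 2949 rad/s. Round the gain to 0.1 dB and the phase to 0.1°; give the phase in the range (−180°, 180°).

At s = jω = j25:
zero (s+25): 25 + j25 → |·| = √(25²+25²) = √1250 ≈ 35.355, ∠ = arctan(25/25) ≈ 45.00°
zero (s+1000): 1000 + j25 → |·| = √(1000²+25²) = √1000625 ≈ 1000.3, ∠ = arctan(25/1000) ≈ 1.43°
pole (s+100): 100 + j25 → |·| = √(100²+25²) = √10625 ≈ 103.08, ∠ = arctan(25/100) ≈ 14.04°
pole (s+250): 250 + j25 → |·| = √(250²+25²) = √63125 ≈ 251.25, ∠ = arctan(25/250) ≈ 5.71°
|G| = 1000 · 35366 / 25899 ≈ 1365.5
Gain = 20 log₁₀(1365.5) ≈ 62.71 dB
∠G = 46.43° − 19.75° = 26.68°

At s = jω = j2949:
zero (s+25): 25 + j2949 → |·| = √(25²+2949²) = √8697226 ≈ 2949.1, ∠ = arctan(2949/25) ≈ 89.51°
zero (s+1000): 1000 + j2949 → |·| = √(1000²+2949²) = √9696601 ≈ 3113.9, ∠ = arctan(2949/1000) ≈ 71.27°
pole (s+100): 100 + j2949 → |·| = √(100²+2949²) = √8706601 ≈ 2950.7, ∠ = arctan(2949/100) ≈ 88.06°
pole (s+250): 250 + j2949 → |·| = √(250²+2949²) = √8759101 ≈ 2959.6, ∠ = arctan(2949/250) ≈ 85.15°
|G| = 1000 · 9.1832e+06 / 8.7329e+06 ≈ 1051.6
Gain = 20 log₁₀(1051.6) ≈ 60.44 dB
∠G = 160.78° − 173.21° = -12.43°

ω = 25: 62.7 dB, 26.7°; ω = 2949: 60.4 dB, -12.4°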